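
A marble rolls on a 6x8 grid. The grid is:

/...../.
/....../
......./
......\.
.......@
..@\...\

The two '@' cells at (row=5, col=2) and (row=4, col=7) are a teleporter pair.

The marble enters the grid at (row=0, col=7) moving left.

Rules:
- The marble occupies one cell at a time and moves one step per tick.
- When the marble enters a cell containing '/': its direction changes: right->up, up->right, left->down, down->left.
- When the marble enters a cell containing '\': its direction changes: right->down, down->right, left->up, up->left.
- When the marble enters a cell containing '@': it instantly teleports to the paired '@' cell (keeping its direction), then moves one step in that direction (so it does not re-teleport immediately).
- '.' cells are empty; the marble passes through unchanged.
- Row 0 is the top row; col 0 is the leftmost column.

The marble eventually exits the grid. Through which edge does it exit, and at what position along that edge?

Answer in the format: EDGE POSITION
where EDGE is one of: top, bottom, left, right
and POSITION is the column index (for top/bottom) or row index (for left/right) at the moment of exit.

Answer: right 3

Derivation:
Step 1: enter (0,7), '.' pass, move left to (0,6)
Step 2: enter (0,6), '/' deflects left->down, move down to (1,6)
Step 3: enter (1,6), '.' pass, move down to (2,6)
Step 4: enter (2,6), '.' pass, move down to (3,6)
Step 5: enter (3,6), '\' deflects down->right, move right to (3,7)
Step 6: enter (3,7), '.' pass, move right to (3,8)
Step 7: at (3,8) — EXIT via right edge, pos 3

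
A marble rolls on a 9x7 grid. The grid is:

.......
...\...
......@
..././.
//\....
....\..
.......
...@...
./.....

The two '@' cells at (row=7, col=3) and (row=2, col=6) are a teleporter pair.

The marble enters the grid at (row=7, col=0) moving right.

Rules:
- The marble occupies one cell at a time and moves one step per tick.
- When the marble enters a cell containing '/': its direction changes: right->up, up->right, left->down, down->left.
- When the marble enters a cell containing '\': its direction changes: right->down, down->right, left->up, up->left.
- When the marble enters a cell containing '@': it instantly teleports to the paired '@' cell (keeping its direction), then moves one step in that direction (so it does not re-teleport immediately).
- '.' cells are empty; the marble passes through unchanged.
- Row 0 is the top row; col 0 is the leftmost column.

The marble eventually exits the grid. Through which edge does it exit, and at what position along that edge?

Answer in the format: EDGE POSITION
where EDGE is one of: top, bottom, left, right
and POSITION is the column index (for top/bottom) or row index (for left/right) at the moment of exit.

Step 1: enter (7,0), '.' pass, move right to (7,1)
Step 2: enter (7,1), '.' pass, move right to (7,2)
Step 3: enter (7,2), '.' pass, move right to (7,3)
Step 4: enter (7,3), '@' teleport (7,3)->(2,6), also enter (2,6), move right to (2,7)
Step 5: at (2,7) — EXIT via right edge, pos 2

Answer: right 2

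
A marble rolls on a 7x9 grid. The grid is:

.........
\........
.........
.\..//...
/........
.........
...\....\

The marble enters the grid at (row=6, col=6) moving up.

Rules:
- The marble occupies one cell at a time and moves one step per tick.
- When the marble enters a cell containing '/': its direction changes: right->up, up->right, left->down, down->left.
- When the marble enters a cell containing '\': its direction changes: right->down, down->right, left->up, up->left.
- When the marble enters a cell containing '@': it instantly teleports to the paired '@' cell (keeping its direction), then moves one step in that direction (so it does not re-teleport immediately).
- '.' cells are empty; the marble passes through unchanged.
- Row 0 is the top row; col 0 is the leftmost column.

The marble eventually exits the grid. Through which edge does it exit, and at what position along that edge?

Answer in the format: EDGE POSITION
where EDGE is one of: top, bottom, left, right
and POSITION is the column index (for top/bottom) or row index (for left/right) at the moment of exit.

Step 1: enter (6,6), '.' pass, move up to (5,6)
Step 2: enter (5,6), '.' pass, move up to (4,6)
Step 3: enter (4,6), '.' pass, move up to (3,6)
Step 4: enter (3,6), '.' pass, move up to (2,6)
Step 5: enter (2,6), '.' pass, move up to (1,6)
Step 6: enter (1,6), '.' pass, move up to (0,6)
Step 7: enter (0,6), '.' pass, move up to (-1,6)
Step 8: at (-1,6) — EXIT via top edge, pos 6

Answer: top 6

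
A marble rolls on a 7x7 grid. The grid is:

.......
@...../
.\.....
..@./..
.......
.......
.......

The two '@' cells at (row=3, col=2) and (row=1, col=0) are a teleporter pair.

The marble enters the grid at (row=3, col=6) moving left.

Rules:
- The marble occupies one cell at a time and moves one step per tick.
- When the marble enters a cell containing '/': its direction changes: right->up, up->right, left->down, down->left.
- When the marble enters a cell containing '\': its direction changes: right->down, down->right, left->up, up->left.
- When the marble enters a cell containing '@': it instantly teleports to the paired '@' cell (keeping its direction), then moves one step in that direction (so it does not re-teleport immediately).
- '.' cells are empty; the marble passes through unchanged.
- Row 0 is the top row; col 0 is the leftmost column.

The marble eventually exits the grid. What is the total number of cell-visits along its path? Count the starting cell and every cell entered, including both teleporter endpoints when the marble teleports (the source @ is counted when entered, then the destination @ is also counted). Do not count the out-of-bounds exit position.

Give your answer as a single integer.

Step 1: enter (3,6), '.' pass, move left to (3,5)
Step 2: enter (3,5), '.' pass, move left to (3,4)
Step 3: enter (3,4), '/' deflects left->down, move down to (4,4)
Step 4: enter (4,4), '.' pass, move down to (5,4)
Step 5: enter (5,4), '.' pass, move down to (6,4)
Step 6: enter (6,4), '.' pass, move down to (7,4)
Step 7: at (7,4) — EXIT via bottom edge, pos 4
Path length (cell visits): 6

Answer: 6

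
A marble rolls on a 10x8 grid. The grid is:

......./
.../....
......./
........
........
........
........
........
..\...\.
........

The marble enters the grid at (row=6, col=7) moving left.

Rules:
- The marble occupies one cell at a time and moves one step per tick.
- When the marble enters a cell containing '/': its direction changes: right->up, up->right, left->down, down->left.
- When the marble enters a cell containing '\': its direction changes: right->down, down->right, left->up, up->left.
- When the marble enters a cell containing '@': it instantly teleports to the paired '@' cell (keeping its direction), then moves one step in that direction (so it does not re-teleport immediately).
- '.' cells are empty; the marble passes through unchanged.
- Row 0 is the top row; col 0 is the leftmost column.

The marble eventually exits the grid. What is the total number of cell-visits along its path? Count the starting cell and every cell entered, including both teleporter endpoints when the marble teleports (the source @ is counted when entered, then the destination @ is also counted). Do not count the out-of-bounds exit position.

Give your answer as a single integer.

Step 1: enter (6,7), '.' pass, move left to (6,6)
Step 2: enter (6,6), '.' pass, move left to (6,5)
Step 3: enter (6,5), '.' pass, move left to (6,4)
Step 4: enter (6,4), '.' pass, move left to (6,3)
Step 5: enter (6,3), '.' pass, move left to (6,2)
Step 6: enter (6,2), '.' pass, move left to (6,1)
Step 7: enter (6,1), '.' pass, move left to (6,0)
Step 8: enter (6,0), '.' pass, move left to (6,-1)
Step 9: at (6,-1) — EXIT via left edge, pos 6
Path length (cell visits): 8

Answer: 8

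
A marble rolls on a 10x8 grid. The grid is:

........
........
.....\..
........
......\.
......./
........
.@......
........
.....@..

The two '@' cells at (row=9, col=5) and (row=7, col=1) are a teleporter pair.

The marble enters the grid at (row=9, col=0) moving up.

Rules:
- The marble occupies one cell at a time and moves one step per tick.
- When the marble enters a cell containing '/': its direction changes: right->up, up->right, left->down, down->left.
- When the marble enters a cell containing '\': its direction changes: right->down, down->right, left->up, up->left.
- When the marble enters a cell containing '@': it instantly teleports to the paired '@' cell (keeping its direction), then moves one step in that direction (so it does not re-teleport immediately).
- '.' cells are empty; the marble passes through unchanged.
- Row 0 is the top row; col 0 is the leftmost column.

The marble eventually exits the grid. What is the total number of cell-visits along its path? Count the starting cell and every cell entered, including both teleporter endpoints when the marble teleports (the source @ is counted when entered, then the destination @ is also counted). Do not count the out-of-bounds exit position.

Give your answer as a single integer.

Step 1: enter (9,0), '.' pass, move up to (8,0)
Step 2: enter (8,0), '.' pass, move up to (7,0)
Step 3: enter (7,0), '.' pass, move up to (6,0)
Step 4: enter (6,0), '.' pass, move up to (5,0)
Step 5: enter (5,0), '.' pass, move up to (4,0)
Step 6: enter (4,0), '.' pass, move up to (3,0)
Step 7: enter (3,0), '.' pass, move up to (2,0)
Step 8: enter (2,0), '.' pass, move up to (1,0)
Step 9: enter (1,0), '.' pass, move up to (0,0)
Step 10: enter (0,0), '.' pass, move up to (-1,0)
Step 11: at (-1,0) — EXIT via top edge, pos 0
Path length (cell visits): 10

Answer: 10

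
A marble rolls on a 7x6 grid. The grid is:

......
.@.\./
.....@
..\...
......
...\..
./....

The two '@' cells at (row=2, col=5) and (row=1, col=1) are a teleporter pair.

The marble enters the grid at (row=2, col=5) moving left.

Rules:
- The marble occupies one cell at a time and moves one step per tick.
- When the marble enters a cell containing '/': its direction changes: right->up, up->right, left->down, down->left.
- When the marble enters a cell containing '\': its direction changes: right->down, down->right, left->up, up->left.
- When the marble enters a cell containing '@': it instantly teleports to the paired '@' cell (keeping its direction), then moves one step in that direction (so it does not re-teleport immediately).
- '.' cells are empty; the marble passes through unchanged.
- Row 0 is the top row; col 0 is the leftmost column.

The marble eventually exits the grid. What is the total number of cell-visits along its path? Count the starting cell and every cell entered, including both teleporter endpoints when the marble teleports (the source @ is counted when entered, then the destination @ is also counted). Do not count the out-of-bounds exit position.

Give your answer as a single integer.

Answer: 3

Derivation:
Step 1: enter (2,5), '@' teleport (2,5)->(1,1), also enter (1,1), move left to (1,0)
Step 2: enter (1,0), '.' pass, move left to (1,-1)
Step 3: at (1,-1) — EXIT via left edge, pos 1
Path length (cell visits): 3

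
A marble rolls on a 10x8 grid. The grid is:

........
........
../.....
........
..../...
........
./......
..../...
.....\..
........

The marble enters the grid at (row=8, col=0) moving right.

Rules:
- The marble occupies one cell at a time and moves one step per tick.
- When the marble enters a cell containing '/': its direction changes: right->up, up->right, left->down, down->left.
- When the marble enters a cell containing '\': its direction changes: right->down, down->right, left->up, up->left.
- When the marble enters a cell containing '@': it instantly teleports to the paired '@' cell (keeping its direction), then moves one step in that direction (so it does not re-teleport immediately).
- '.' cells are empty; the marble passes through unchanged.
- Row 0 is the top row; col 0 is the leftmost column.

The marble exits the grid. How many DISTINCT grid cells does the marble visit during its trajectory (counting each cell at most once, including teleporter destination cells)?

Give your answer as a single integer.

Step 1: enter (8,0), '.' pass, move right to (8,1)
Step 2: enter (8,1), '.' pass, move right to (8,2)
Step 3: enter (8,2), '.' pass, move right to (8,3)
Step 4: enter (8,3), '.' pass, move right to (8,4)
Step 5: enter (8,4), '.' pass, move right to (8,5)
Step 6: enter (8,5), '\' deflects right->down, move down to (9,5)
Step 7: enter (9,5), '.' pass, move down to (10,5)
Step 8: at (10,5) — EXIT via bottom edge, pos 5
Distinct cells visited: 7 (path length 7)

Answer: 7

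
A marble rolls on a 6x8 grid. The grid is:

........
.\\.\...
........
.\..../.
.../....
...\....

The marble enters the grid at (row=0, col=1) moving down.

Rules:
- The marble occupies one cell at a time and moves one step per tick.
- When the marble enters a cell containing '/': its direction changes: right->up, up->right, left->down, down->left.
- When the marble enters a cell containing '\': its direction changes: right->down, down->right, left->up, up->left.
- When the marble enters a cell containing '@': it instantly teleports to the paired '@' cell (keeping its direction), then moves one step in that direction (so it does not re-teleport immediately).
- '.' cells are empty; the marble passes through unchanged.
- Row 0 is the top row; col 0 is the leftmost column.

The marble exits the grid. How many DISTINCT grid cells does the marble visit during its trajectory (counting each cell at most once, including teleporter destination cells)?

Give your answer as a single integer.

Answer: 7

Derivation:
Step 1: enter (0,1), '.' pass, move down to (1,1)
Step 2: enter (1,1), '\' deflects down->right, move right to (1,2)
Step 3: enter (1,2), '\' deflects right->down, move down to (2,2)
Step 4: enter (2,2), '.' pass, move down to (3,2)
Step 5: enter (3,2), '.' pass, move down to (4,2)
Step 6: enter (4,2), '.' pass, move down to (5,2)
Step 7: enter (5,2), '.' pass, move down to (6,2)
Step 8: at (6,2) — EXIT via bottom edge, pos 2
Distinct cells visited: 7 (path length 7)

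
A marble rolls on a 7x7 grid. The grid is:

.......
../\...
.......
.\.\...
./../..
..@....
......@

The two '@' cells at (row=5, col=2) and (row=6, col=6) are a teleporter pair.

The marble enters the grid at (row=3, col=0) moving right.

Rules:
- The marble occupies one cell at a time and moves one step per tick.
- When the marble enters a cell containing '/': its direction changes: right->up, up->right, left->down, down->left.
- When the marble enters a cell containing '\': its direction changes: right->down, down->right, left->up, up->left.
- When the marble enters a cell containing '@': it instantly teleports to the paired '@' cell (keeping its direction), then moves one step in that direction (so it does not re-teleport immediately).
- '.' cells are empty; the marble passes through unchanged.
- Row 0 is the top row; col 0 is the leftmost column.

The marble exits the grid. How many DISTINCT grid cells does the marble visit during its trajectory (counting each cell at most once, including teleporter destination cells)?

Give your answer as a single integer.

Step 1: enter (3,0), '.' pass, move right to (3,1)
Step 2: enter (3,1), '\' deflects right->down, move down to (4,1)
Step 3: enter (4,1), '/' deflects down->left, move left to (4,0)
Step 4: enter (4,0), '.' pass, move left to (4,-1)
Step 5: at (4,-1) — EXIT via left edge, pos 4
Distinct cells visited: 4 (path length 4)

Answer: 4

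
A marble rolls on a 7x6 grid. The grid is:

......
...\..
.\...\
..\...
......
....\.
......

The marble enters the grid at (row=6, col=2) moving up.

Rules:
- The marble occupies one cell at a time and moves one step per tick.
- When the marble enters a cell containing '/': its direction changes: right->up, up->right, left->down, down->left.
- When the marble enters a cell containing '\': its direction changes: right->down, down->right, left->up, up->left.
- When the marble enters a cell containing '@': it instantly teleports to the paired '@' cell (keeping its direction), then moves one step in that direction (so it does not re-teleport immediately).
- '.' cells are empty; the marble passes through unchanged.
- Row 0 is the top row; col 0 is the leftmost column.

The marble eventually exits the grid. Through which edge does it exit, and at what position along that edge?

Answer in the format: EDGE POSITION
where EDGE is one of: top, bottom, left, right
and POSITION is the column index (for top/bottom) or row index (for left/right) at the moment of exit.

Step 1: enter (6,2), '.' pass, move up to (5,2)
Step 2: enter (5,2), '.' pass, move up to (4,2)
Step 3: enter (4,2), '.' pass, move up to (3,2)
Step 4: enter (3,2), '\' deflects up->left, move left to (3,1)
Step 5: enter (3,1), '.' pass, move left to (3,0)
Step 6: enter (3,0), '.' pass, move left to (3,-1)
Step 7: at (3,-1) — EXIT via left edge, pos 3

Answer: left 3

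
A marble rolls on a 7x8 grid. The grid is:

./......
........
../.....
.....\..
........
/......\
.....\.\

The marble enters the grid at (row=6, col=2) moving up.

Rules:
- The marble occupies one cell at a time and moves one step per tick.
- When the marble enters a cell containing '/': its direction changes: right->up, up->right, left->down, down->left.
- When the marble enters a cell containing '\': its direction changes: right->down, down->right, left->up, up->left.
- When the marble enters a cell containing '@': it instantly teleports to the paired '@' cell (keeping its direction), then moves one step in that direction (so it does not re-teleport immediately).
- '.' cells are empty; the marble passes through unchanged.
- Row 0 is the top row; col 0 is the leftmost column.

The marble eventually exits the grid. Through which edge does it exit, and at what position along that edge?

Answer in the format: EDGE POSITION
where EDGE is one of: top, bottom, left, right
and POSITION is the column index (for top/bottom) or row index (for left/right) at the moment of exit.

Step 1: enter (6,2), '.' pass, move up to (5,2)
Step 2: enter (5,2), '.' pass, move up to (4,2)
Step 3: enter (4,2), '.' pass, move up to (3,2)
Step 4: enter (3,2), '.' pass, move up to (2,2)
Step 5: enter (2,2), '/' deflects up->right, move right to (2,3)
Step 6: enter (2,3), '.' pass, move right to (2,4)
Step 7: enter (2,4), '.' pass, move right to (2,5)
Step 8: enter (2,5), '.' pass, move right to (2,6)
Step 9: enter (2,6), '.' pass, move right to (2,7)
Step 10: enter (2,7), '.' pass, move right to (2,8)
Step 11: at (2,8) — EXIT via right edge, pos 2

Answer: right 2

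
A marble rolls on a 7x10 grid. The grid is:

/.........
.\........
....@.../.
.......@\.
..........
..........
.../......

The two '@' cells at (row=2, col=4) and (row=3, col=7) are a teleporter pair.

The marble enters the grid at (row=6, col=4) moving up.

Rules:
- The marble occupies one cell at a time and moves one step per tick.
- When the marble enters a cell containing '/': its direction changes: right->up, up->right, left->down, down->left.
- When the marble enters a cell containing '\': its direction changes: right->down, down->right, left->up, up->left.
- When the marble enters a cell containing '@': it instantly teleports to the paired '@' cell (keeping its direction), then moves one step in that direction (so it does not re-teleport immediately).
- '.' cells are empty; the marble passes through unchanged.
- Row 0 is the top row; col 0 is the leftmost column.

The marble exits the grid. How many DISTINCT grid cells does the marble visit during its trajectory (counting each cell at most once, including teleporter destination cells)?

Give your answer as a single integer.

Answer: 9

Derivation:
Step 1: enter (6,4), '.' pass, move up to (5,4)
Step 2: enter (5,4), '.' pass, move up to (4,4)
Step 3: enter (4,4), '.' pass, move up to (3,4)
Step 4: enter (3,4), '.' pass, move up to (2,4)
Step 5: enter (2,4), '@' teleport (2,4)->(3,7), also enter (3,7), move up to (2,7)
Step 6: enter (2,7), '.' pass, move up to (1,7)
Step 7: enter (1,7), '.' pass, move up to (0,7)
Step 8: enter (0,7), '.' pass, move up to (-1,7)
Step 9: at (-1,7) — EXIT via top edge, pos 7
Distinct cells visited: 9 (path length 9)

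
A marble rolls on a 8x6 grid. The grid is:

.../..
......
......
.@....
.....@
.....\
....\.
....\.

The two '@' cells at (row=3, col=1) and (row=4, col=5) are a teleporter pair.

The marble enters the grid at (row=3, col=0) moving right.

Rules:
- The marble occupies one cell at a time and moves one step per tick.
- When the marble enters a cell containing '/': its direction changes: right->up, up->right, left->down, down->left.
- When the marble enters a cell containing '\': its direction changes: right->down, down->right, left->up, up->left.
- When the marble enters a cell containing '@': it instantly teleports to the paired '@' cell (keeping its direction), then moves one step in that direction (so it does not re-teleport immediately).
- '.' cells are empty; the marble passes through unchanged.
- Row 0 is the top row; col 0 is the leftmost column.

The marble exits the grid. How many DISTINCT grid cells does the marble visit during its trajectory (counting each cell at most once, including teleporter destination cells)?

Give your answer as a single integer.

Step 1: enter (3,0), '.' pass, move right to (3,1)
Step 2: enter (3,1), '@' teleport (3,1)->(4,5), also enter (4,5), move right to (4,6)
Step 3: at (4,6) — EXIT via right edge, pos 4
Distinct cells visited: 3 (path length 3)

Answer: 3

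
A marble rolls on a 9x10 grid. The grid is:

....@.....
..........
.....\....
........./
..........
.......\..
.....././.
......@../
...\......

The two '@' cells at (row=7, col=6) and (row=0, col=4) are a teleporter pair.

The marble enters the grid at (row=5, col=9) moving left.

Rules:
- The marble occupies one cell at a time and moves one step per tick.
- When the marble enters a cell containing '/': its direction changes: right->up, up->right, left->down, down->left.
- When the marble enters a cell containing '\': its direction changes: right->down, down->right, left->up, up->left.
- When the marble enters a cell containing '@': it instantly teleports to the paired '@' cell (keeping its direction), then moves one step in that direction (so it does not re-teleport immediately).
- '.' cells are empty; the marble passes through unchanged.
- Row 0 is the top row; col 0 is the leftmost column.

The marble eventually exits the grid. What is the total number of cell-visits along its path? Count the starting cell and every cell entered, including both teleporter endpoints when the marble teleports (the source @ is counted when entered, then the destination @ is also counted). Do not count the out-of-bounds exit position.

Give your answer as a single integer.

Answer: 8

Derivation:
Step 1: enter (5,9), '.' pass, move left to (5,8)
Step 2: enter (5,8), '.' pass, move left to (5,7)
Step 3: enter (5,7), '\' deflects left->up, move up to (4,7)
Step 4: enter (4,7), '.' pass, move up to (3,7)
Step 5: enter (3,7), '.' pass, move up to (2,7)
Step 6: enter (2,7), '.' pass, move up to (1,7)
Step 7: enter (1,7), '.' pass, move up to (0,7)
Step 8: enter (0,7), '.' pass, move up to (-1,7)
Step 9: at (-1,7) — EXIT via top edge, pos 7
Path length (cell visits): 8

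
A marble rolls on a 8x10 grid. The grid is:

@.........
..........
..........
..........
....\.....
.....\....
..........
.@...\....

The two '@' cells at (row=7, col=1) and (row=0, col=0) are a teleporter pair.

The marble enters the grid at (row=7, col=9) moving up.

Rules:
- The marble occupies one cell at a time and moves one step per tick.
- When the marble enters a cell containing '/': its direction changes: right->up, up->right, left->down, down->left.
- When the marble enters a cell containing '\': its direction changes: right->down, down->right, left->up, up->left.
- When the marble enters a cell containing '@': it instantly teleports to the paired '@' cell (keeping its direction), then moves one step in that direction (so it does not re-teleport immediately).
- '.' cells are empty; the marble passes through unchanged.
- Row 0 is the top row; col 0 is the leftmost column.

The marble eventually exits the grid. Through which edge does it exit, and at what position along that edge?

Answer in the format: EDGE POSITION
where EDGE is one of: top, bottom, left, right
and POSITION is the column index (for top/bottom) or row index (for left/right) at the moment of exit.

Answer: top 9

Derivation:
Step 1: enter (7,9), '.' pass, move up to (6,9)
Step 2: enter (6,9), '.' pass, move up to (5,9)
Step 3: enter (5,9), '.' pass, move up to (4,9)
Step 4: enter (4,9), '.' pass, move up to (3,9)
Step 5: enter (3,9), '.' pass, move up to (2,9)
Step 6: enter (2,9), '.' pass, move up to (1,9)
Step 7: enter (1,9), '.' pass, move up to (0,9)
Step 8: enter (0,9), '.' pass, move up to (-1,9)
Step 9: at (-1,9) — EXIT via top edge, pos 9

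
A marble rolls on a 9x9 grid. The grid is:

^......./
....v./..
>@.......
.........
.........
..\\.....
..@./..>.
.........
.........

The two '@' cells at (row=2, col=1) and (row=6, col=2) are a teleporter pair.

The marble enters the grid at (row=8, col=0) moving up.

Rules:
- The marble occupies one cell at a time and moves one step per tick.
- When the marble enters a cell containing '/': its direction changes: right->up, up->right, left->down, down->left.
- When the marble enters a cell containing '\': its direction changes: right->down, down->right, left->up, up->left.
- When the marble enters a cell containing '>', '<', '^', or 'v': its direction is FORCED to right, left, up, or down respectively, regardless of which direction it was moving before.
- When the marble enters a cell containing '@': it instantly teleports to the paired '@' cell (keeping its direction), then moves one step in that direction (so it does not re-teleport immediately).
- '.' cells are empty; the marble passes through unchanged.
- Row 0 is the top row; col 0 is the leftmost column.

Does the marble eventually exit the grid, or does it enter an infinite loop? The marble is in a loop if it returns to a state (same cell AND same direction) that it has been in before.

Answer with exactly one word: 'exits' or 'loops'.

Step 1: enter (8,0), '.' pass, move up to (7,0)
Step 2: enter (7,0), '.' pass, move up to (6,0)
Step 3: enter (6,0), '.' pass, move up to (5,0)
Step 4: enter (5,0), '.' pass, move up to (4,0)
Step 5: enter (4,0), '.' pass, move up to (3,0)
Step 6: enter (3,0), '.' pass, move up to (2,0)
Step 7: enter (2,0), '>' forces up->right, move right to (2,1)
Step 8: enter (2,1), '@' teleport (2,1)->(6,2), also enter (6,2), move right to (6,3)
Step 9: enter (6,3), '.' pass, move right to (6,4)
Step 10: enter (6,4), '/' deflects right->up, move up to (5,4)
Step 11: enter (5,4), '.' pass, move up to (4,4)
Step 12: enter (4,4), '.' pass, move up to (3,4)
Step 13: enter (3,4), '.' pass, move up to (2,4)
Step 14: enter (2,4), '.' pass, move up to (1,4)
Step 15: enter (1,4), 'v' forces up->down, move down to (2,4)
Step 16: enter (2,4), '.' pass, move down to (3,4)
Step 17: enter (3,4), '.' pass, move down to (4,4)
Step 18: enter (4,4), '.' pass, move down to (5,4)
Step 19: enter (5,4), '.' pass, move down to (6,4)
Step 20: enter (6,4), '/' deflects down->left, move left to (6,3)
Step 21: enter (6,3), '.' pass, move left to (6,2)
Step 22: enter (6,2), '@' teleport (6,2)->(2,1), also enter (2,1), move left to (2,0)
Step 23: enter (2,0), '>' forces left->right, move right to (2,1)
Step 24: at (2,1) dir=right — LOOP DETECTED (seen before)

Answer: loops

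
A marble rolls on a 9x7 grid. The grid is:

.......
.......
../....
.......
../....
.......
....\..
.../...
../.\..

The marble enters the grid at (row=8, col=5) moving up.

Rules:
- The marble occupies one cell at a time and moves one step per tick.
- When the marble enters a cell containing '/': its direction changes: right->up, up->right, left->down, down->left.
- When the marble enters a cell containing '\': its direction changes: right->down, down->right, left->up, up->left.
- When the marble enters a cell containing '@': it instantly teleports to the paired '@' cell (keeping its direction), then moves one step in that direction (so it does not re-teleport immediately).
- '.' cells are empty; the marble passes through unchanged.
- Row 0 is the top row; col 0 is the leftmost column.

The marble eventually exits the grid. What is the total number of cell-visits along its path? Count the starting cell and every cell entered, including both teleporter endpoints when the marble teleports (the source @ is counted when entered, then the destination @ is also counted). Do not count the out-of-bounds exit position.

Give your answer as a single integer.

Step 1: enter (8,5), '.' pass, move up to (7,5)
Step 2: enter (7,5), '.' pass, move up to (6,5)
Step 3: enter (6,5), '.' pass, move up to (5,5)
Step 4: enter (5,5), '.' pass, move up to (4,5)
Step 5: enter (4,5), '.' pass, move up to (3,5)
Step 6: enter (3,5), '.' pass, move up to (2,5)
Step 7: enter (2,5), '.' pass, move up to (1,5)
Step 8: enter (1,5), '.' pass, move up to (0,5)
Step 9: enter (0,5), '.' pass, move up to (-1,5)
Step 10: at (-1,5) — EXIT via top edge, pos 5
Path length (cell visits): 9

Answer: 9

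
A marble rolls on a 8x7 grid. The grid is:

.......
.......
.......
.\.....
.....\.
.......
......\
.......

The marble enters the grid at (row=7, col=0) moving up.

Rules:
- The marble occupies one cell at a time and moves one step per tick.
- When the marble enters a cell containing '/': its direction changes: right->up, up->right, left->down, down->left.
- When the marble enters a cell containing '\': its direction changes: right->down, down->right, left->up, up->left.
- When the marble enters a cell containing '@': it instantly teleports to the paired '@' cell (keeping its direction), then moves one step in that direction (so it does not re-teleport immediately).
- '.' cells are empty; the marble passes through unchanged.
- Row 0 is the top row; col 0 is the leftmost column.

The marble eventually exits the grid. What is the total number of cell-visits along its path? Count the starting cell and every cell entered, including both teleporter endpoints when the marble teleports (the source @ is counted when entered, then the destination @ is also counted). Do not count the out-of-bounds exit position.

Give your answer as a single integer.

Step 1: enter (7,0), '.' pass, move up to (6,0)
Step 2: enter (6,0), '.' pass, move up to (5,0)
Step 3: enter (5,0), '.' pass, move up to (4,0)
Step 4: enter (4,0), '.' pass, move up to (3,0)
Step 5: enter (3,0), '.' pass, move up to (2,0)
Step 6: enter (2,0), '.' pass, move up to (1,0)
Step 7: enter (1,0), '.' pass, move up to (0,0)
Step 8: enter (0,0), '.' pass, move up to (-1,0)
Step 9: at (-1,0) — EXIT via top edge, pos 0
Path length (cell visits): 8

Answer: 8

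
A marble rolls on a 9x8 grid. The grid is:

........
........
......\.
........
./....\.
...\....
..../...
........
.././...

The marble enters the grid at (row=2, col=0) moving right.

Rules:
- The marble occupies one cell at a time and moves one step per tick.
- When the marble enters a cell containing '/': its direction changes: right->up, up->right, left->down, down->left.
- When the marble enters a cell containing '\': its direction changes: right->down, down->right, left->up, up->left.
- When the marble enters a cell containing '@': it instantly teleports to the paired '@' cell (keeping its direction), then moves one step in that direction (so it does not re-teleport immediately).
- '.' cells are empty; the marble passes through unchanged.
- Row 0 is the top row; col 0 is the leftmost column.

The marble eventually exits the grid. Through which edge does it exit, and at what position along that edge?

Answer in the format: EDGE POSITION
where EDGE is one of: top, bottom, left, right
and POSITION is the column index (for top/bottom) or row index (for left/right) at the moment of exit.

Step 1: enter (2,0), '.' pass, move right to (2,1)
Step 2: enter (2,1), '.' pass, move right to (2,2)
Step 3: enter (2,2), '.' pass, move right to (2,3)
Step 4: enter (2,3), '.' pass, move right to (2,4)
Step 5: enter (2,4), '.' pass, move right to (2,5)
Step 6: enter (2,5), '.' pass, move right to (2,6)
Step 7: enter (2,6), '\' deflects right->down, move down to (3,6)
Step 8: enter (3,6), '.' pass, move down to (4,6)
Step 9: enter (4,6), '\' deflects down->right, move right to (4,7)
Step 10: enter (4,7), '.' pass, move right to (4,8)
Step 11: at (4,8) — EXIT via right edge, pos 4

Answer: right 4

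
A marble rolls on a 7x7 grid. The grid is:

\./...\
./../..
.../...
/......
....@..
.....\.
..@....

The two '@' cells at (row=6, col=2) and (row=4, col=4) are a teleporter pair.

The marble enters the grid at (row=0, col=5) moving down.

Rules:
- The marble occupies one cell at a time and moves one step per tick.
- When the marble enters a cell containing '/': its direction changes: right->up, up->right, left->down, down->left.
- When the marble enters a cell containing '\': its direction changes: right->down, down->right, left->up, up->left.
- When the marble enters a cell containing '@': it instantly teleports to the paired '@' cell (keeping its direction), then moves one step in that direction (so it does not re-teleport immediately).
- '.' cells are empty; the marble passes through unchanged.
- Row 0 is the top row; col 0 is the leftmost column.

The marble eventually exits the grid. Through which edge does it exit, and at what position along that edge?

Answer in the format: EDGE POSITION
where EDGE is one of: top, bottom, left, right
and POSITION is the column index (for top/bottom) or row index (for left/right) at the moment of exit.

Answer: right 5

Derivation:
Step 1: enter (0,5), '.' pass, move down to (1,5)
Step 2: enter (1,5), '.' pass, move down to (2,5)
Step 3: enter (2,5), '.' pass, move down to (3,5)
Step 4: enter (3,5), '.' pass, move down to (4,5)
Step 5: enter (4,5), '.' pass, move down to (5,5)
Step 6: enter (5,5), '\' deflects down->right, move right to (5,6)
Step 7: enter (5,6), '.' pass, move right to (5,7)
Step 8: at (5,7) — EXIT via right edge, pos 5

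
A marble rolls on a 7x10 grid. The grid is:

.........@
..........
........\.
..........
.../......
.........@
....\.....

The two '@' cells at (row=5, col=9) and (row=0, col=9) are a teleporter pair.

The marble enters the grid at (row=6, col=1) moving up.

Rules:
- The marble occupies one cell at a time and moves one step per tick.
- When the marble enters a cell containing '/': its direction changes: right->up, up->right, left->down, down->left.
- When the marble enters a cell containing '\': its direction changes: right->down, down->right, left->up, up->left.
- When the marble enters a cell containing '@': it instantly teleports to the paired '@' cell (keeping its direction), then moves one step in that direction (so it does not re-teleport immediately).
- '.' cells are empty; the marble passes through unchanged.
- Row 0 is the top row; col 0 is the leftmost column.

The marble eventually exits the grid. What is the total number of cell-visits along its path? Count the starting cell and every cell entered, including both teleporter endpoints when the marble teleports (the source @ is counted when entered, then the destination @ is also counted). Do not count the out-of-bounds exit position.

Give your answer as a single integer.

Answer: 7

Derivation:
Step 1: enter (6,1), '.' pass, move up to (5,1)
Step 2: enter (5,1), '.' pass, move up to (4,1)
Step 3: enter (4,1), '.' pass, move up to (3,1)
Step 4: enter (3,1), '.' pass, move up to (2,1)
Step 5: enter (2,1), '.' pass, move up to (1,1)
Step 6: enter (1,1), '.' pass, move up to (0,1)
Step 7: enter (0,1), '.' pass, move up to (-1,1)
Step 8: at (-1,1) — EXIT via top edge, pos 1
Path length (cell visits): 7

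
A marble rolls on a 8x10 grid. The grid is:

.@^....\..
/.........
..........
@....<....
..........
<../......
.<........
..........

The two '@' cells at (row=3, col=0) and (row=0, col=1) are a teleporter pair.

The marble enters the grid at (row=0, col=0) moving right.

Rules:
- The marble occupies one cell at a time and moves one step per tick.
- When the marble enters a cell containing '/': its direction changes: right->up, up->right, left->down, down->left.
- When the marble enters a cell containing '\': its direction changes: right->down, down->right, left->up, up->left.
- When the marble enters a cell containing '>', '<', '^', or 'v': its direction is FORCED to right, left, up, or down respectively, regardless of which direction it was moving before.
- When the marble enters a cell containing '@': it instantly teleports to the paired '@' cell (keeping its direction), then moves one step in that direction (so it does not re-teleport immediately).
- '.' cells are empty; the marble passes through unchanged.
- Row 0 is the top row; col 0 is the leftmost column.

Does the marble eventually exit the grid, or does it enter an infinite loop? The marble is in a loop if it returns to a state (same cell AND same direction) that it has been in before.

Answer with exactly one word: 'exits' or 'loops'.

Answer: exits

Derivation:
Step 1: enter (0,0), '.' pass, move right to (0,1)
Step 2: enter (0,1), '@' teleport (0,1)->(3,0), also enter (3,0), move right to (3,1)
Step 3: enter (3,1), '.' pass, move right to (3,2)
Step 4: enter (3,2), '.' pass, move right to (3,3)
Step 5: enter (3,3), '.' pass, move right to (3,4)
Step 6: enter (3,4), '.' pass, move right to (3,5)
Step 7: enter (3,5), '<' forces right->left, move left to (3,4)
Step 8: enter (3,4), '.' pass, move left to (3,3)
Step 9: enter (3,3), '.' pass, move left to (3,2)
Step 10: enter (3,2), '.' pass, move left to (3,1)
Step 11: enter (3,1), '.' pass, move left to (3,0)
Step 12: enter (3,0), '@' teleport (3,0)->(0,1), also enter (0,1), move left to (0,0)
Step 13: enter (0,0), '.' pass, move left to (0,-1)
Step 14: at (0,-1) — EXIT via left edge, pos 0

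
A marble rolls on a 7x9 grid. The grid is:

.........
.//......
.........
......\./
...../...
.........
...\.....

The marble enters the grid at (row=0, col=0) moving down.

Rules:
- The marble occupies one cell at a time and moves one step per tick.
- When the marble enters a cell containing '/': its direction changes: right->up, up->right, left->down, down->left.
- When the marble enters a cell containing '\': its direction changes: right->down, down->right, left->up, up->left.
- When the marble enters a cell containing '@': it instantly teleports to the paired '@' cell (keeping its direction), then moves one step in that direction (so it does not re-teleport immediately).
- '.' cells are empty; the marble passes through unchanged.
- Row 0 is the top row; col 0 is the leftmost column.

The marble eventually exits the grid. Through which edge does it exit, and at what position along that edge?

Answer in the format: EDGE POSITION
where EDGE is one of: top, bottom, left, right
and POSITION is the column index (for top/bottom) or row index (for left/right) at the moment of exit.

Step 1: enter (0,0), '.' pass, move down to (1,0)
Step 2: enter (1,0), '.' pass, move down to (2,0)
Step 3: enter (2,0), '.' pass, move down to (3,0)
Step 4: enter (3,0), '.' pass, move down to (4,0)
Step 5: enter (4,0), '.' pass, move down to (5,0)
Step 6: enter (5,0), '.' pass, move down to (6,0)
Step 7: enter (6,0), '.' pass, move down to (7,0)
Step 8: at (7,0) — EXIT via bottom edge, pos 0

Answer: bottom 0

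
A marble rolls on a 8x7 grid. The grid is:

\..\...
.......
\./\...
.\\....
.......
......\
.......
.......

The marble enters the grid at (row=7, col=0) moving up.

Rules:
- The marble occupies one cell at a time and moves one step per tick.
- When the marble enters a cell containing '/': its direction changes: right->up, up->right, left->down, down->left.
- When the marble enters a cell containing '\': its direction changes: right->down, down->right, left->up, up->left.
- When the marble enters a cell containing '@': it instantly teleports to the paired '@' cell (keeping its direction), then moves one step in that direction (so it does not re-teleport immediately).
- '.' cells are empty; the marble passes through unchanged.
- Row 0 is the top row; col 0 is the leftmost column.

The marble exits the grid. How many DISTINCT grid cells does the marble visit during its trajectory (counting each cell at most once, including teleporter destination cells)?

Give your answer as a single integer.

Step 1: enter (7,0), '.' pass, move up to (6,0)
Step 2: enter (6,0), '.' pass, move up to (5,0)
Step 3: enter (5,0), '.' pass, move up to (4,0)
Step 4: enter (4,0), '.' pass, move up to (3,0)
Step 5: enter (3,0), '.' pass, move up to (2,0)
Step 6: enter (2,0), '\' deflects up->left, move left to (2,-1)
Step 7: at (2,-1) — EXIT via left edge, pos 2
Distinct cells visited: 6 (path length 6)

Answer: 6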